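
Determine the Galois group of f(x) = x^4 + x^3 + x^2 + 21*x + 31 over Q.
The polynomial is an irreducible quartic over Q and its discriminant is 465125, which is not a perfect square, so the Galois group is not contained in A_4. The resolvent cubic y^3 - y^2 - 103*y - 348 has exactly one rational root, so the Galois group is C_4 or D_4. The quartic becomes reducible over Q(sqrt(disc)), so the group is C_4.

C_4 (order 4)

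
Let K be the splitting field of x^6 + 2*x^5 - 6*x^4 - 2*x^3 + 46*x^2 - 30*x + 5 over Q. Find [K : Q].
36

The degree of the splitting field over Q equals the order of the Galois group, so first determine the group. The polynomial f is an irreducible sextic over Q, so G = Gal(f/Q) is one of the 16 transitive subgroups 6T1, ..., 6T16 of S_6. The discriminant of f is 90962560000 = 301600^2, a perfect square, so G is contained in A_6. The transitive groups of degree 6 contained in A_6 are: A_4 (6T4, order 12), S_4 (6T7, order 24), (C_3 x C_3) : C_4 (6T10, order 36), PSL(2,5) (6T12, order 60), A_6 (6T15, order 360). By Dedekind's theorem, for a prime p not dividing disc(f) the degrees of the irreducible factors of f mod p form the cycle type of an element of G. Factoring f modulo the 19 such primes p <= 83 (skipping 2, 5, 13, 29, which divide the discriminant), each new pattern first appears at: mod 3: f = (x^2 + 2x + 2)(x^4 + x^2 + 2x + 1), pattern 4+2; mod 11: f = (x^3 + 4x^2 + 10x + 5)(x^3 + 9x^2 + 3x + 1), pattern 3+3; mod 19: f = (x + 1)(x + 4)(x^2 + 17x + 10)(x^2 + 18x + 12), pattern 2+2+1+1; mod 61: f = (x + 30)(x + 37)(x + 47)(x^3 + 10x^2 + 24x + 41), pattern 3+1+1+1. No other pattern occurs in this range, so the set of observed cycle types is {4+2, 3+3, 2+2+1+1, 3+1+1+1}. The candidates containing elements of all these cycle types are (C_3 x C_3) : C_4 (6T10) of order 36, A_6 (6T15) of order 360; the others are excluded. The observed types are precisely the cycle types that occur in (C_3 x C_3) : C_4 (6T10) (apart from the identity). Each of the other remaining candidates has further cycle types, and by the Chebotarev density theorem the matching factorization patterns would occur for a proportion of primes equal to their share of the group: A_6 (6T15) additionally contains elements of type 5+1 (144 of its 360 elements, about 40% of primes). None of the 19 primes tested shows any such pattern (for each of these groups the chance of that is below 10^-4), which rules them out. Hence G = (C_3 x C_3) : C_4 (6T10), of order 36. The Galois group (C_3 x C_3) : C_4 (6T10) has order 36, so the splitting field has degree 36 over Q.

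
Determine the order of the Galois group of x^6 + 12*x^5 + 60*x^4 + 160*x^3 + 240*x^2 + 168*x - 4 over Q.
360

The degree of the splitting field over Q equals the order of the Galois group, so first determine the group. The polynomial f is an irreducible sextic over Q, so G = Gal(f/Q) is one of the 16 transitive subgroups 6T1, ..., 6T16 of S_6. The discriminant of f is 746496000000 = 864000^2, a perfect square, so G is contained in A_6. The transitive groups of degree 6 contained in A_6 are: A_4 (6T4, order 12), S_4 (6T7, order 24), (C_3 x C_3) : C_4 (6T10, order 36), PSL(2,5) (6T12, order 60), A_6 (6T15, order 360). By Dedekind's theorem, for a prime p not dividing disc(f) the degrees of the irreducible factors of f mod p form the cycle type of an element of G. Factoring f modulo the 6 such primes p <= 23 (skipping 2, 3, 5, which divide the discriminant), each new pattern first appears at: mod 7: f = (x + 6)(x^5 + 6x^4 + 3x^3 + 2x^2 + 4x + 4), pattern 5+1; mod 23: f = (x + 4)(x + 13)(x + 18)(x^3 + x + 17), pattern 3+1+1+1. No other pattern occurs in this range, so the set of observed cycle types is {5+1, 3+1+1+1}. Among the candidates above, the only group containing elements of all these cycle types is A_6 (6T15) — each of A_4 (6T4), S_4 (6T7), (C_3 x C_3) : C_4 (6T10), PSL(2,5) (6T12) lacks at least one of them. Hence G = A_6 (6T15), of order 360. The Galois group A_6 (6T15) has order 360, so the splitting field has degree 360 over Q.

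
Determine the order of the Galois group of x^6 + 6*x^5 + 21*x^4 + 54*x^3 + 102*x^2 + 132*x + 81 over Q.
120

The degree of the splitting field over Q equals the order of the Galois group, so first determine the group. The polynomial f is an irreducible sextic over Q, so G = Gal(f/Q) is one of the 16 transitive subgroups 6T1, ..., 6T16 of S_6. The discriminant of f is -1024192512, which is not a perfect square, so G is not contained in A_6. The transitive groups of degree 6 not contained in A_6 are: C_6 (6T1, order 6), S_3 (6T2, order 6), D_6 (6T3, order 12), C_3 x S_3 (6T5, order 18), A_4 x C_2 (6T6, order 24), S_4 (6T8, order 24), S_3 x S_3 (6T9, order 36), S_4 x C_2 (6T11, order 48), (S_3 x S_3) : C_2 (6T13, order 72), PGL(2,5) (6T14, order 120), S_6 (6T16, order 720). By Dedekind's theorem, for a prime p not dividing disc(f) the degrees of the irreducible factors of f mod p form the cycle type of an element of G. Factoring f modulo the 21 such primes p <= 89 (skipping 2, 3, 7, which divide the discriminant), each new pattern first appears at: mod 5: f = (x^6 + x^5 + x^4 + 4x^3 + 2x^2 + 2x + 1), pattern 6; mod 11: f = (x + 6)(x^5 + 10x^3 + 5x^2 + 6x + 8), pattern 5+1; mod 13: f = (x + 1)(x + 3)(x^4 + 2x^3 + 10x^2 + 8x + 1), pattern 4+1+1; mod 23: f = (x + 5)(x + 11)(x^2 + 2x + 4)(x^2 + 11x + 8), pattern 2+2+1+1; mod 43: f = (x^3 + 22x^2 + 25x + 24)(x^3 + 27x^2 + 4x + 41), pattern 3+3; mod 61: f = (x^2 + 21x + 42)(x^2 + 47x + 20)(x^2 + 60x + 16), pattern 2+2+2. No other pattern occurs in this range, so the set of observed cycle types is {6, 5+1, 4+1+1, 2+2+1+1, 3+3, 2+2+2}. The candidates containing elements of all these cycle types are PGL(2,5) (6T14) of order 120, S_6 (6T16) of order 720; the others are excluded. The observed types are precisely the cycle types that occur in PGL(2,5) (6T14) (apart from the identity). Each of the other remaining candidates has further cycle types, and by the Chebotarev density theorem the matching factorization patterns would occur for a proportion of primes equal to their share of the group: S_6 (6T16) additionally contains elements of type 4+2, 3+2+1, 3+1+1+1, 2+1+1+1+1 (265 of its 720 elements, about 37% of primes). None of the 21 primes tested shows any such pattern (for each of these groups the chance of that is below 10^-4), which rules them out. Hence G = PGL(2,5) (6T14), of order 120. The Galois group PGL(2,5) (6T14) has order 120, so the splitting field has degree 120 over Q.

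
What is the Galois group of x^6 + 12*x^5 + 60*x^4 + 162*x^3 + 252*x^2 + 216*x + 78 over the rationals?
6T9: S_3 x S_3

The polynomial f is an irreducible sextic over Q, so G = Gal(f/Q) is one of the 16 transitive subgroups 6T1, ..., 6T16 of S_6. The discriminant of f is 5038848, which is not a perfect square, so G is not contained in A_6. The transitive groups of degree 6 not contained in A_6 are: C_6 (6T1, order 6), S_3 (6T2, order 6), D_6 (6T3, order 12), C_3 x S_3 (6T5, order 18), A_4 x C_2 (6T6, order 24), S_4 (6T8, order 24), S_3 x S_3 (6T9, order 36), S_4 x C_2 (6T11, order 48), (S_3 x S_3) : C_2 (6T13, order 72), PGL(2,5) (6T14, order 120), S_6 (6T16, order 720). By Dedekind's theorem, for a prime p not dividing disc(f) the degrees of the irreducible factors of f mod p form the cycle type of an element of G. Factoring f modulo the 23 such primes p <= 97 (skipping 2, 3, which divide the discriminant), each new pattern first appears at: mod 5: f = (x^6 + 2x^5 + 2x^3 + 2x^2 + x + 3), pattern 6; mod 11: f = (x + 8)(x + 10)(x^2 + 7x + 8)(x^2 + 9x + 6), pattern 2+2+1+1; mod 13: f = (x)(x + 9)(x + 10)(x^3 + 6x^2 + 12x + 5), pattern 3+1+1+1; mod 31: f = (x^2 + 21x + 3)(x^2 + 26x + 28)(x^2 + 27x + 12), pattern 2+2+2; mod 97: f = (x^3 + 6x^2 + 12x + 19)(x^3 + 6x^2 + 12x + 96), pattern 3+3. No other pattern occurs in this range, so the set of observed cycle types is {6, 2+2+1+1, 3+1+1+1, 2+2+2, 3+3}. The candidates containing elements of all these cycle types are S_3 x S_3 (6T9) of order 36, (S_3 x S_3) : C_2 (6T13) of order 72, S_6 (6T16) of order 720; the others are excluded. The observed types are precisely the cycle types that occur in S_3 x S_3 (6T9) (apart from the identity). Each of the other remaining candidates has further cycle types, and by the Chebotarev density theorem the matching factorization patterns would occur for a proportion of primes equal to their share of the group: (S_3 x S_3) : C_2 (6T13) additionally contains elements of type 4+2, 3+2+1, 2+1+1+1+1 (36 of its 72 elements, about 50% of primes); S_6 (6T16) additionally contains elements of type 5+1, 4+2, 4+1+1, 3+2+1, 2+1+1+1+1 (459 of its 720 elements, about 64% of primes). None of the 23 primes tested shows any such pattern (for each of these groups the chance of that is below 10^-4), which rules them out. Hence G = S_3 x S_3 (6T9), of order 36.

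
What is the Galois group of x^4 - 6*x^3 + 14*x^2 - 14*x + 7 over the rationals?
A_4 (also written A4)

The polynomial is an irreducible quartic over Q and its discriminant is 3136 = 56^2, a perfect square, so the Galois group is contained in A_4. The resolvent cubic y^3 - 14*y^2 + 56*y - 56 is irreducible over Q. An irreducible resolvent with square discriminant gives A_4.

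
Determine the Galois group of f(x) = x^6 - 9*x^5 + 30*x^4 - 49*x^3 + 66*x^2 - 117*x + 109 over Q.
S_3, S_3 acting on 6 points

The polynomial f is an irreducible sextic over Q, so G = Gal(f/Q) is one of the 16 transitive subgroups 6T1, ..., 6T16 of S_6. The discriminant of f is -67744512, which is not a perfect square, so G is not contained in A_6. The transitive groups of degree 6 not contained in A_6 are: C_6 (6T1, order 6), S_3 (6T2, order 6), D_6 (6T3, order 12), C_3 x S_3 (6T5, order 18), A_4 x C_2 (6T6, order 24), S_4 (6T8, order 24), S_3 x S_3 (6T9, order 36), S_4 x C_2 (6T11, order 48), (S_3 x S_3) : C_2 (6T13, order 72), PGL(2,5) (6T14, order 120), S_6 (6T16, order 720). By Dedekind's theorem, for a prime p not dividing disc(f) the degrees of the irreducible factors of f mod p form the cycle type of an element of G. Factoring f modulo the 23 such primes p <= 101 (skipping 2, 3, 11, which divide the discriminant), each new pattern first appears at: mod 5: f = (x^2 + x + 2)(x^2 + 2x + 4)(x^2 + 3x + 3), pattern 2+2+2; mod 7: f = (x^3 + x + 6)(x^3 + 5x^2 + x + 3), pattern 3+3; mod 31: f = (x + 4)(x + 6)(x + 13)(x + 15)(x + 16)(x + 30), pattern 1+1+1+1+1+1. No other pattern occurs in this range, so the set of observed cycle types is {2+2+2, 3+3, 1+1+1+1+1+1}. The candidates containing elements of all these cycle types are C_6 (6T1) of order 6, S_3 (6T2) of order 6, D_6 (6T3) of order 12, C_3 x S_3 (6T5) of order 18, A_4 x C_2 (6T6) of order 24, S_4 (6T8) of order 24, S_3 x S_3 (6T9) of order 36, S_4 x C_2 (6T11) of order 48, (S_3 x S_3) : C_2 (6T13) of order 72, PGL(2,5) (6T14) of order 120, S_6 (6T16) of order 720; the others are excluded. The observed types are precisely the cycle types that occur in S_3 (6T2). Each of the other remaining candidates has further cycle types, and by the Chebotarev density theorem the matching factorization patterns would occur for a proportion of primes equal to their share of the group: C_6 (6T1) additionally contains elements of type 6 (2 of its 6 elements, about 33% of primes); D_6 (6T3) additionally contains elements of type 6, 2+2+1+1 (5 of its 12 elements, about 42% of primes); C_3 x S_3 (6T5) additionally contains elements of type 6, 3+1+1+1 (10 of its 18 elements, about 56% of primes); A_4 x C_2 (6T6) additionally contains elements of type 6, 2+2+1+1, 2+1+1+1+1 (14 of its 24 elements, about 58% of primes); S_4 (6T8) additionally contains elements of type 4+1+1, 2+2+1+1 (9 of its 24 elements, about 38% of primes); S_3 x S_3 (6T9) additionally contains elements of type 6, 3+1+1+1, 2+2+1+1 (25 of its 36 elements, about 69% of primes); S_4 x C_2 (6T11) additionally contains elements of type 6, 4+2, 4+1+1, 2+2+1+1, 2+1+1+1+1 (32 of its 48 elements, about 67% of primes); (S_3 x S_3) : C_2 (6T13) additionally contains elements of type 6, 4+2, 3+2+1, 3+1+1+1, 2+2+1+1, 2+1+1+1+1 (61 of its 72 elements, about 85% of primes); PGL(2,5) (6T14) additionally contains elements of type 6, 5+1, 4+1+1, 2+2+1+1 (89 of its 120 elements, about 74% of primes); S_6 (6T16) additionally contains elements of type 6, 5+1, 4+2, 4+1+1, 3+2+1, 3+1+1+1, 2+2+1+1, 2+1+1+1+1 (664 of its 720 elements, about 92% of primes). None of the 23 primes tested shows any such pattern (for each of these groups the chance of that is below 10^-4), which rules them out. Hence G = S_3 (6T2), of order 6.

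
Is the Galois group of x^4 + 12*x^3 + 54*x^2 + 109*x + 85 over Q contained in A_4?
The polynomial is irreducible of degree 4 over Q. Its discriminant is 229, which is not a perfect square. A Galois group lies in the alternating group exactly when the discriminant is a square in Q, so the Galois group (S_4) is not contained in A_4.

No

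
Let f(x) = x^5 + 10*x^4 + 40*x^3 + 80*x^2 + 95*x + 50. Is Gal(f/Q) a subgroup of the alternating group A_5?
No

The polynomial is irreducible of degree 5 over Q. Its discriminant is 259200000, which is not a perfect square. A Galois group lies in the alternating group exactly when the discriminant is a square in Q, so the Galois group (F_20) is not contained in A_5.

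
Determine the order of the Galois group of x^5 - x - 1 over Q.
The degree of the splitting field over Q equals the order of the Galois group, so first determine the group. The polynomial f is an irreducible quintic over Q, so G = Gal(f/Q) is a transitive subgroup of S_5: one of C_5 (5T1, order 5), D_5 (5T2, order 10), F_20 (5T3, order 20), A_5 (5T4, order 60) or S_5 (5T5, order 120). The discriminant of f is 2869, which is not a perfect square, so G is not contained in A_5. The transitive groups of degree 5 not contained in A_5 are: F_20 (5T3, order 20), S_5 (5T5, order 120). By Dedekind's theorem, for a prime p not dividing disc(f) the degrees of the irreducible factors of f mod p form the cycle type of an element of G. Factoring f modulo the first such prime p = 2, each new pattern first appears at: mod 2: f = (x^2 + x + 1)(x^3 + x^2 + 1), pattern 3+2. No other pattern occurs in this range, so the set of observed cycle types is {3+2}. Among the candidates above, the only group containing elements of all these cycle types is S_5 (5T5) — F_20 (5T3) lacks at least one of them. Hence G = S_5 (5T5), of order 120. The Galois group S_5 (5T5) has order 120, so the splitting field has degree 120 over Q.

120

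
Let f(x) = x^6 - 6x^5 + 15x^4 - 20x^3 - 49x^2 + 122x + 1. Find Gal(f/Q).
S_4 x C_2 (order 48)

The polynomial f is an irreducible sextic over Q, so G = Gal(f/Q) is one of the 16 transitive subgroups 6T1, ..., 6T16 of S_6. The discriminant of f is -3603718079512576, which is not a perfect square, so G is not contained in A_6. The transitive groups of degree 6 not contained in A_6 are: C_6 (6T1, order 6), S_3 (6T2, order 6), D_6 (6T3, order 12), C_3 x S_3 (6T5, order 18), A_4 x C_2 (6T6, order 24), S_4 (6T8, order 24), S_3 x S_3 (6T9, order 36), S_4 x C_2 (6T11, order 48), (S_3 x S_3) : C_2 (6T13, order 72), PGL(2,5) (6T14, order 120), S_6 (6T16, order 720). By Dedekind's theorem, for a prime p not dividing disc(f) the degrees of the irreducible factors of f mod p form the cycle type of an element of G. Factoring f modulo the 67 such primes p <= 347 (skipping 2, 229, which divide the discriminant), each new pattern first appears at: mod 3: f = (x^6 + x^3 + 2x^2 + 2x + 1), pattern 6; mod 5: f = (x^3 + x^2 + 3x + 1)(x^3 + 3x^2 + 4x + 1), pattern 3+3; mod 7: f = (x + 2)(x + 3)(x^4 + 3x^3 + x^2 + 6x + 6), pattern 4+1+1; mod 13: f = (x^2 + 11x + 8)(x^4 + 9x^3 + 12x^2 + 10x + 5), pattern 4+2; mod 23: f = (x^2 + 8x + 17)(x^2 + 11x + 14)(x^2 + 21x + 3), pattern 2+2+2; mod 29: f = (x + 8)(x + 19)(x^2 + 27)(x^2 + 25x + 2), pattern 2+2+1+1; mod 193: f = (x + 4)(x + 11)(x + 87)(x + 104)(x + 180)(x + 187), pattern 1+1+1+1+1+1; mod 347: f = (x + 5)(x + 44)(x + 301)(x + 340)(x^2 + 345x + 327), pattern 2+1+1+1+1. No other pattern occurs in this range, so the set of observed cycle types is {6, 3+3, 4+1+1, 4+2, 2+2+2, 2+2+1+1, 1+1+1+1+1+1, 2+1+1+1+1}. The candidates containing elements of all these cycle types are S_4 x C_2 (6T11) of order 48, S_6 (6T16) of order 720; the others are excluded. The observed types are precisely the cycle types that occur in S_4 x C_2 (6T11). Each of the other remaining candidates has further cycle types, and by the Chebotarev density theorem the matching factorization patterns would occur for a proportion of primes equal to their share of the group: S_6 (6T16) additionally contains elements of type 5+1, 3+2+1, 3+1+1+1 (304 of its 720 elements, about 42% of primes). None of the 67 primes tested shows any such pattern (for each of these groups the chance of that is below 10^-4), which rules them out. Hence G = S_4 x C_2 (6T11), of order 48.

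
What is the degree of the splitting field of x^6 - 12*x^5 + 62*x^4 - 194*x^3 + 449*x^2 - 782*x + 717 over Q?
The degree of the splitting field over Q equals the order of the Galois group, so first determine the group. The polynomial f is an irreducible sextic over Q, so G = Gal(f/Q) is one of the 16 transitive subgroups 6T1, ..., 6T16 of S_6. The discriminant of f is -15635001708544, which is not a perfect square, so G is not contained in A_6. The transitive groups of degree 6 not contained in A_6 are: C_6 (6T1, order 6), S_3 (6T2, order 6), D_6 (6T3, order 12), C_3 x S_3 (6T5, order 18), A_4 x C_2 (6T6, order 24), S_4 (6T8, order 24), S_3 x S_3 (6T9, order 36), S_4 x C_2 (6T11, order 48), (S_3 x S_3) : C_2 (6T13, order 72), PGL(2,5) (6T14, order 120), S_6 (6T16, order 720). By Dedekind's theorem, for a prime p not dividing disc(f) the degrees of the irreducible factors of f mod p form the cycle type of an element of G. Factoring f modulo the 17 such primes p <= 67 (skipping 2, 31, which divide the discriminant), each new pattern first appears at: mod 3: f = (x)(x + 1)(x^4 + 2x^3 + x + 1), pattern 4+1+1; mod 5: f = (x^3 + x + 1)(x^3 + 3x^2 + x + 2), pattern 3+3; mod 7: f = (x^6 + 2x^5 + 6x^4 + 2x^3 + x^2 + 2x + 3), pattern 6; mod 11: f = (x^2 + 3)(x^2 + 3x + 9)(x^2 + 7x + 7), pattern 2+2+2; mod 13: f = (x^2 + 10x + 10)(x^4 + 4x^3 + 12x^2 + 10x + 8), pattern 4+2; mod 37: f = (x + 13)(x + 33)(x^2 + 26x + 34)(x^2 + 27x + 11), pattern 2+2+1+1; mod 47: f = (x + 3)(x + 13)(x + 14)(x + 33)(x^2 + 19x + 9), pattern 2+1+1+1+1. No other pattern occurs in this range, so the set of observed cycle types is {4+1+1, 3+3, 6, 2+2+2, 4+2, 2+2+1+1, 2+1+1+1+1}. The candidates containing elements of all these cycle types are S_4 x C_2 (6T11) of order 48, S_6 (6T16) of order 720; the others are excluded. The observed types are precisely the cycle types that occur in S_4 x C_2 (6T11) (apart from the identity). Each of the other remaining candidates has further cycle types, and by the Chebotarev density theorem the matching factorization patterns would occur for a proportion of primes equal to their share of the group: S_6 (6T16) additionally contains elements of type 5+1, 3+2+1, 3+1+1+1 (304 of its 720 elements, about 42% of primes). None of the 17 primes tested shows any such pattern (for each of these groups the chance of that is below 10^-4), which rules them out. Hence G = S_4 x C_2 (6T11), of order 48. The Galois group S_4 x C_2 (6T11) has order 48, so the splitting field has degree 48 over Q.

48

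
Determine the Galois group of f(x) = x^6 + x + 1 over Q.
The polynomial f is an irreducible sextic over Q, so G = Gal(f/Q) is one of the 16 transitive subgroups 6T1, ..., 6T16 of S_6. The discriminant of f is -43531, which is not a perfect square, so G is not contained in A_6. The transitive groups of degree 6 not contained in A_6 are: C_6 (6T1, order 6), S_3 (6T2, order 6), D_6 (6T3, order 12), C_3 x S_3 (6T5, order 18), A_4 x C_2 (6T6, order 24), S_4 (6T8, order 24), S_3 x S_3 (6T9, order 36), S_4 x C_2 (6T11, order 48), (S_3 x S_3) : C_2 (6T13, order 72), PGL(2,5) (6T14, order 120), S_6 (6T16, order 720). By Dedekind's theorem, for a prime p not dividing disc(f) the degrees of the irreducible factors of f mod p form the cycle type of an element of G. Factoring f modulo the 4 such primes p <= 7, each new pattern first appears at: mod 2: f = (x^6 + x + 1), pattern 6; mod 3: f = (x + 2)(x^2 + 2x + 2)(x^3 + 2x^2 + x + 1), pattern 3+2+1; mod 5: f = (x^3 + 2x^2 + 4x + 4)(x^3 + 3x^2 + 4), pattern 3+3; mod 7: f = (x + 2)(x^5 + 5x^4 + 4x^3 + 6x^2 + 2x + 4), pattern 5+1. No other pattern occurs in this range, so the set of observed cycle types is {6, 3+2+1, 3+3, 5+1}. Among the candidates above, the only group containing elements of all these cycle types is S_6 (6T16); every other candidate lacks at least one of them. Hence G = S_6 (6T16), of order 720.

S_6, the symmetric group on 6 letters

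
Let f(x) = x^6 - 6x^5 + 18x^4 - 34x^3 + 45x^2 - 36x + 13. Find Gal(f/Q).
The polynomial f is an irreducible sextic over Q, so G = Gal(f/Q) is one of the 16 transitive subgroups 6T1, ..., 6T16 of S_6. The discriminant of f is -16003008, which is not a perfect square, so G is not contained in A_6. The transitive groups of degree 6 not contained in A_6 are: C_6 (6T1, order 6), S_3 (6T2, order 6), D_6 (6T3, order 12), C_3 x S_3 (6T5, order 18), A_4 x C_2 (6T6, order 24), S_4 (6T8, order 24), S_3 x S_3 (6T9, order 36), S_4 x C_2 (6T11, order 48), (S_3 x S_3) : C_2 (6T13, order 72), PGL(2,5) (6T14, order 120), S_6 (6T16, order 720). By Dedekind's theorem, for a prime p not dividing disc(f) the degrees of the irreducible factors of f mod p form the cycle type of an element of G. Factoring f modulo the 21 such primes p <= 89 (skipping 2, 3, 7, which divide the discriminant), each new pattern first appears at: mod 5: f = (x^6 + 4x^5 + 3x^4 + x^3 + 4x + 3), pattern 6; mod 11: f = (x + 8)(x^5 + 8x^4 + 9x^3 + 4x^2 + 2x + 3), pattern 5+1; mod 13: f = (x)(x + 4)(x^4 + 3x^3 + 6x^2 + 7x + 4), pattern 4+1+1; mod 23: f = (x + 2)(x + 6)(x^2 + 3x + 21)(x^2 + 6x + 10), pattern 2+2+1+1; mod 43: f = (x^3 + 16x^2 + 30x + 18)(x^3 + 21x^2 + 39x + 27), pattern 3+3; mod 61: f = (x^2 + 30x + 2)(x^2 + 41x + 31)(x^2 + 45x + 13), pattern 2+2+2. No other pattern occurs in this range, so the set of observed cycle types is {6, 5+1, 4+1+1, 2+2+1+1, 3+3, 2+2+2}. The candidates containing elements of all these cycle types are PGL(2,5) (6T14) of order 120, S_6 (6T16) of order 720; the others are excluded. The observed types are precisely the cycle types that occur in PGL(2,5) (6T14) (apart from the identity). Each of the other remaining candidates has further cycle types, and by the Chebotarev density theorem the matching factorization patterns would occur for a proportion of primes equal to their share of the group: S_6 (6T16) additionally contains elements of type 4+2, 3+2+1, 3+1+1+1, 2+1+1+1+1 (265 of its 720 elements, about 37% of primes). None of the 21 primes tested shows any such pattern (for each of these groups the chance of that is below 10^-4), which rules them out. Hence G = PGL(2,5) (6T14), of order 120.

PGL(2,5)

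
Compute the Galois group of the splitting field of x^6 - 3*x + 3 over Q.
(S_3 x S_3) : C_2 (also written G72)

The polynomial f is an irreducible sextic over Q, so G = Gal(f/Q) is one of the 16 transitive subgroups 6T1, ..., 6T16 of S_6. The discriminant of f is -9059283, which is not a perfect square, so G is not contained in A_6. The transitive groups of degree 6 not contained in A_6 are: C_6 (6T1, order 6), S_3 (6T2, order 6), D_6 (6T3, order 12), C_3 x S_3 (6T5, order 18), A_4 x C_2 (6T6, order 24), S_4 (6T8, order 24), S_3 x S_3 (6T9, order 36), S_4 x C_2 (6T11, order 48), (S_3 x S_3) : C_2 (6T13, order 72), PGL(2,5) (6T14, order 120), S_6 (6T16, order 720). By Dedekind's theorem, for a prime p not dividing disc(f) the degrees of the irreducible factors of f mod p form the cycle type of an element of G. Factoring f modulo the 28 such primes p <= 127 (skipping 3, 17, 43, which divide the discriminant), each new pattern first appears at: mod 2: f = (x^6 + x + 1), pattern 6; mod 7: f = (x + 1)(x^2 + 4x + 6)(x^3 + 2x^2 + x + 4), pattern 3+2+1; mod 11: f = (x^2 + 9x + 2)(x^4 + 2x^3 + 2x^2 + 7), pattern 4+2; mod 13: f = (x + 3)(x + 8)(x^2 + 3x + 6)(x^2 + 12x + 3), pattern 2+2+1+1; mod 61: f = (x + 40)(x + 51)(x + 57)(x + 59)(x^2 + 37x + 50), pattern 2+1+1+1+1; mod 97: f = (x + 48)(x + 85)(x + 87)(x^3 + 71x^2 + 60x + 63), pattern 3+1+1+1; mod 113: f = (x^2 + 49x + 72)(x^2 + 68x + 105)(x^2 + 109x + 10), pattern 2+2+2; mod 127: f = (x^3 + 39x^2 + 106x + 109)(x^3 + 88x^2 + 18x + 21), pattern 3+3. No other pattern occurs in this range, so the set of observed cycle types is {6, 3+2+1, 4+2, 2+2+1+1, 2+1+1+1+1, 3+1+1+1, 2+2+2, 3+3}. The candidates containing elements of all these cycle types are (S_3 x S_3) : C_2 (6T13) of order 72, S_6 (6T16) of order 720; the others are excluded. The observed types are precisely the cycle types that occur in (S_3 x S_3) : C_2 (6T13) (apart from the identity). Each of the other remaining candidates has further cycle types, and by the Chebotarev density theorem the matching factorization patterns would occur for a proportion of primes equal to their share of the group: S_6 (6T16) additionally contains elements of type 5+1, 4+1+1 (234 of its 720 elements, about 32% of primes). None of the 28 primes tested shows any such pattern (for each of these groups the chance of that is below 10^-4), which rules them out. Hence G = (S_3 x S_3) : C_2 (6T13), of order 72.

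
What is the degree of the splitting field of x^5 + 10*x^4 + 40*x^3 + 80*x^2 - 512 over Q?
The degree of the splitting field over Q equals the order of the Galois group, so first determine the group. The polynomial f is an irreducible quintic over Q, so G = Gal(f/Q) is a transitive subgroup of S_5: one of C_5 (5T1, order 5), D_5 (5T2, order 10), F_20 (5T3, order 20), A_5 (5T4, order 60) or S_5 (5T5, order 120). The discriminant of f is 67108864000000 = 8192000^2, a perfect square, so G is contained in A_5. The transitive groups of degree 5 contained in A_5 are: C_5 (5T1, order 5), D_5 (5T2, order 10), A_5 (5T4, order 60). By Dedekind's theorem, for a prime p not dividing disc(f) the degrees of the irreducible factors of f mod p form the cycle type of an element of G. Factoring f modulo the 23 such primes p <= 97 (skipping 2, 5, which divide the discriminant), each new pattern first appears at: mod 3: f = (x + 2)(x^2 + 1)(x^2 + 2x + 2), pattern 2+2+1; mod 7: f = (x^5 + 3x^4 + 5x^3 + 3x^2 + 6), pattern 5. No other pattern occurs in this range, so the set of observed cycle types is {2+2+1, 5}. The candidates containing elements of all these cycle types are D_5 (5T2) of order 10, A_5 (5T4) of order 60; the others are excluded. The observed types are precisely the cycle types that occur in D_5 (5T2) (apart from the identity). Each of the other remaining candidates has further cycle types, and by the Chebotarev density theorem the matching factorization patterns would occur for a proportion of primes equal to their share of the group: A_5 (5T4) additionally contains elements of type 3+1+1 (20 of its 60 elements, about 33% of primes). None of the 23 primes tested shows any such pattern (for each of these groups the chance of that is below 10^-4), which rules them out. Hence G = D_5 (5T2), of order 10. The Galois group D_5 (5T2) has order 10, so the splitting field has degree 10 over Q.

10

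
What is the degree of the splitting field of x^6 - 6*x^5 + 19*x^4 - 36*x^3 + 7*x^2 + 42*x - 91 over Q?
The degree of the splitting field over Q equals the order of the Galois group, so first determine the group. The polynomial f is an irreducible sextic over Q, so G = Gal(f/Q) is one of the 16 transitive subgroups 6T1, ..., 6T16 of S_6. The discriminant of f is 164995463643136 = 12845056^2, a perfect square, so G is contained in A_6. The transitive groups of degree 6 contained in A_6 are: A_4 (6T4, order 12), S_4 (6T7, order 24), (C_3 x C_3) : C_4 (6T10, order 36), PSL(2,5) (6T12, order 60), A_6 (6T15, order 360). By Dedekind's theorem, for a prime p not dividing disc(f) the degrees of the irreducible factors of f mod p form the cycle type of an element of G. Factoring f modulo the 33 such primes p <= 149 (skipping 2, 7, which divide the discriminant), each new pattern first appears at: mod 3: f = (x^3 + 2x + 1)(x^3 + 2x + 2), pattern 3+3; mod 13: f = (x)(x + 11)(x^2 + 11x + 8)(x^2 + 11x + 12), pattern 2+2+1+1. No other pattern occurs in this range, so the set of observed cycle types is {3+3, 2+2+1+1}. The candidates containing elements of all these cycle types are A_4 (6T4) of order 12, S_4 (6T7) of order 24, (C_3 x C_3) : C_4 (6T10) of order 36, PSL(2,5) (6T12) of order 60, A_6 (6T15) of order 360; the others are excluded. The observed types are precisely the cycle types that occur in A_4 (6T4) (apart from the identity). Each of the other remaining candidates has further cycle types, and by the Chebotarev density theorem the matching factorization patterns would occur for a proportion of primes equal to their share of the group: S_4 (6T7) additionally contains elements of type 4+2 (6 of its 24 elements, about 25% of primes); (C_3 x C_3) : C_4 (6T10) additionally contains elements of type 4+2, 3+1+1+1 (22 of its 36 elements, about 61% of primes); PSL(2,5) (6T12) additionally contains elements of type 5+1 (24 of its 60 elements, about 40% of primes); A_6 (6T15) additionally contains elements of type 5+1, 4+2, 3+1+1+1 (274 of its 360 elements, about 76% of primes). None of the 33 primes tested shows any such pattern (for each of these groups the chance of that is below 10^-4), which rules them out. Hence G = A_4 (6T4), of order 12. The Galois group A_4 (6T4) has order 12, so the splitting field has degree 12 over Q.

12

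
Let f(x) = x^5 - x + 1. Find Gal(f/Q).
The polynomial f is an irreducible quintic over Q, so G = Gal(f/Q) is a transitive subgroup of S_5: one of C_5 (5T1, order 5), D_5 (5T2, order 10), F_20 (5T3, order 20), A_5 (5T4, order 60) or S_5 (5T5, order 120). The discriminant of f is 2869, which is not a perfect square, so G is not contained in A_5. The transitive groups of degree 5 not contained in A_5 are: F_20 (5T3, order 20), S_5 (5T5, order 120). By Dedekind's theorem, for a prime p not dividing disc(f) the degrees of the irreducible factors of f mod p form the cycle type of an element of G. Factoring f modulo the first such prime p = 2, each new pattern first appears at: mod 2: f = (x^2 + x + 1)(x^3 + x^2 + 1), pattern 3+2. No other pattern occurs in this range, so the set of observed cycle types is {3+2}. Among the candidates above, the only group containing elements of all these cycle types is S_5 (5T5) — F_20 (5T3) lacks at least one of them. Hence G = S_5 (5T5), of order 120.

S_5 (order 120)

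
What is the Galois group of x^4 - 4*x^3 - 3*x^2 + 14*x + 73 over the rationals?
The polynomial is an irreducible quartic over Q and its discriminant is 76527504 = 8748^2, a perfect square, so the Galois group is contained in A_4. The resolvent cubic y^3 + 3*y^2 - 348*y - 2240 splits completely over Q, which gives the Klein four-group V_4.

4T2: V_4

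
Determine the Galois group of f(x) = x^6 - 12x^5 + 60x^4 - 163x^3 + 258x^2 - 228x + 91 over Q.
The polynomial f is an irreducible sextic over Q, so G = Gal(f/Q) is one of the 16 transitive subgroups 6T1, ..., 6T16 of S_6. The discriminant of f is -177147, which is not a perfect square, so G is not contained in A_6. The transitive groups of degree 6 not contained in A_6 are: C_6 (6T1, order 6), S_3 (6T2, order 6), D_6 (6T3, order 12), C_3 x S_3 (6T5, order 18), A_4 x C_2 (6T6, order 24), S_4 (6T8, order 24), S_3 x S_3 (6T9, order 36), S_4 x C_2 (6T11, order 48), (S_3 x S_3) : C_2 (6T13, order 72), PGL(2,5) (6T14, order 120), S_6 (6T16, order 720). By Dedekind's theorem, for a prime p not dividing disc(f) the degrees of the irreducible factors of f mod p form the cycle type of an element of G. Factoring f modulo the 33 such primes p <= 139 (skipping 3, which divides the discriminant), each new pattern first appears at: mod 2: f = (x^6 + x^3 + 1), pattern 6; mod 7: f = (x)(x + 2)(x + 6)(x^3 + x^2 + 5x + 2), pattern 3+1+1+1; mod 17: f = (x^2 + 3)(x^2 + 8x + 4)(x^2 + 14x + 9), pattern 2+2+2; mod 19: f = (x^3 + 13x^2 + 12x + 2)(x^3 + 13x^2 + 12x + 17), pattern 3+3; mod 73: f = (x + 11)(x + 19)(x + 20)(x + 27)(x + 28)(x + 29), pattern 1+1+1+1+1+1. No other pattern occurs in this range, so the set of observed cycle types is {6, 3+1+1+1, 2+2+2, 3+3, 1+1+1+1+1+1}. The candidates containing elements of all these cycle types are C_3 x S_3 (6T5) of order 18, S_3 x S_3 (6T9) of order 36, (S_3 x S_3) : C_2 (6T13) of order 72, S_6 (6T16) of order 720; the others are excluded. The observed types are precisely the cycle types that occur in C_3 x S_3 (6T5). Each of the other remaining candidates has further cycle types, and by the Chebotarev density theorem the matching factorization patterns would occur for a proportion of primes equal to their share of the group: S_3 x S_3 (6T9) additionally contains elements of type 2+2+1+1 (9 of its 36 elements, about 25% of primes); (S_3 x S_3) : C_2 (6T13) additionally contains elements of type 4+2, 3+2+1, 2+2+1+1, 2+1+1+1+1 (45 of its 72 elements, about 62% of primes); S_6 (6T16) additionally contains elements of type 5+1, 4+2, 4+1+1, 3+2+1, 2+2+1+1, 2+1+1+1+1 (504 of its 720 elements, about 70% of primes). None of the 33 primes tested shows any such pattern (for each of these groups the chance of that is below 10^-4), which rules them out. Hence G = C_3 x S_3 (6T5), of order 18.

C_3 x S_3, the group 6T5 of order 18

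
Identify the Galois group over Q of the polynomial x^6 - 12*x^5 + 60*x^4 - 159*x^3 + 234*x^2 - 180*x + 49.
6T9: S_3 x S_3

The polynomial f is an irreducible sextic over Q, so G = Gal(f/Q) is one of the 16 transitive subgroups 6T1, ..., 6T16 of S_6. The discriminant of f is 871199469, which is not a perfect square, so G is not contained in A_6. The transitive groups of degree 6 not contained in A_6 are: C_6 (6T1, order 6), S_3 (6T2, order 6), D_6 (6T3, order 12), C_3 x S_3 (6T5, order 18), A_4 x C_2 (6T6, order 24), S_4 (6T8, order 24), S_3 x S_3 (6T9, order 36), S_4 x C_2 (6T11, order 48), (S_3 x S_3) : C_2 (6T13, order 72), PGL(2,5) (6T14, order 120), S_6 (6T16, order 720). By Dedekind's theorem, for a prime p not dividing disc(f) the degrees of the irreducible factors of f mod p form the cycle type of an element of G. Factoring f modulo the 16 such primes p <= 67 (skipping 3, 7, 29, which divide the discriminant), each new pattern first appears at: mod 2: f = (x^6 + x^3 + 1), pattern 6; mod 5: f = (x + 1)(x + 2)(x^2 + 2x + 3)(x^2 + 3x + 4), pattern 2+2+1+1; mod 13: f = (x + 5)(x + 6)(x + 9)(x^3 + 7x^2 + 12x + 1), pattern 3+1+1+1; mod 19: f = (x^2 + 6)(x^2 + 2x + 5)(x^2 + 5x + 1), pattern 2+2+2; mod 67: f = (x^3 + 61x^2 + 12x + 11)(x^3 + 61x^2 + 12x + 41), pattern 3+3. No other pattern occurs in this range, so the set of observed cycle types is {6, 2+2+1+1, 3+1+1+1, 2+2+2, 3+3}. The candidates containing elements of all these cycle types are S_3 x S_3 (6T9) of order 36, (S_3 x S_3) : C_2 (6T13) of order 72, S_6 (6T16) of order 720; the others are excluded. The observed types are precisely the cycle types that occur in S_3 x S_3 (6T9) (apart from the identity). Each of the other remaining candidates has further cycle types, and by the Chebotarev density theorem the matching factorization patterns would occur for a proportion of primes equal to their share of the group: (S_3 x S_3) : C_2 (6T13) additionally contains elements of type 4+2, 3+2+1, 2+1+1+1+1 (36 of its 72 elements, about 50% of primes); S_6 (6T16) additionally contains elements of type 5+1, 4+2, 4+1+1, 3+2+1, 2+1+1+1+1 (459 of its 720 elements, about 64% of primes). None of the 16 primes tested shows any such pattern (for each of these groups the chance of that is below 10^-4), which rules them out. Hence G = S_3 x S_3 (6T9), of order 36.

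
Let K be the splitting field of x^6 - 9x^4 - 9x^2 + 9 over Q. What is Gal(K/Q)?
6T6: A_4 x C_2

The polynomial f is an irreducible sextic over Q, so G = Gal(f/Q) is one of the 16 transitive subgroups 6T1, ..., 6T16 of S_6. The discriminant of f is -1253826625536, which is not a perfect square, so G is not contained in A_6. The transitive groups of degree 6 not contained in A_6 are: C_6 (6T1, order 6), S_3 (6T2, order 6), D_6 (6T3, order 12), C_3 x S_3 (6T5, order 18), A_4 x C_2 (6T6, order 24), S_4 (6T8, order 24), S_3 x S_3 (6T9, order 36), S_4 x C_2 (6T11, order 48), (S_3 x S_3) : C_2 (6T13, order 72), PGL(2,5) (6T14, order 120), S_6 (6T16, order 720). By Dedekind's theorem, for a prime p not dividing disc(f) the degrees of the irreducible factors of f mod p form the cycle type of an element of G. Factoring f modulo the 33 such primes p <= 149 (skipping 2, 3, which divide the discriminant), each new pattern first appears at: mod 5: f = (x^3 + 2x^2 + 1)(x^3 + 3x^2 + 4), pattern 3+3; mod 7: f = (x^6 + 5x^4 + 5x^2 + 2), pattern 6; mod 17: f = (x + 7)(x + 10)(x^2 + 11)(x^2 + 12), pattern 2+2+1+1; mod 19: f = (x + 7)(x + 8)(x + 11)(x + 12)(x^2 + 9), pattern 2+1+1+1+1; mod 71: f = (x^2 + 25)(x^2 + 50)(x^2 + 58), pattern 2+2+2. No other pattern occurs in this range, so the set of observed cycle types is {3+3, 6, 2+2+1+1, 2+1+1+1+1, 2+2+2}. The candidates containing elements of all these cycle types are A_4 x C_2 (6T6) of order 24, S_4 x C_2 (6T11) of order 48, (S_3 x S_3) : C_2 (6T13) of order 72, S_6 (6T16) of order 720; the others are excluded. The observed types are precisely the cycle types that occur in A_4 x C_2 (6T6) (apart from the identity). Each of the other remaining candidates has further cycle types, and by the Chebotarev density theorem the matching factorization patterns would occur for a proportion of primes equal to their share of the group: S_4 x C_2 (6T11) additionally contains elements of type 4+2, 4+1+1 (12 of its 48 elements, about 25% of primes); (S_3 x S_3) : C_2 (6T13) additionally contains elements of type 4+2, 3+2+1, 3+1+1+1 (34 of its 72 elements, about 47% of primes); S_6 (6T16) additionally contains elements of type 5+1, 4+2, 4+1+1, 3+2+1, 3+1+1+1 (484 of its 720 elements, about 67% of primes). None of the 33 primes tested shows any such pattern (for each of these groups the chance of that is below 10^-4), which rules them out. Hence G = A_4 x C_2 (6T6), of order 24.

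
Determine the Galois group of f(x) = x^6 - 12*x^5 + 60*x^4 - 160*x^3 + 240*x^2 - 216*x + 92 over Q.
A_6

The polynomial f is an irreducible sextic over Q, so G = Gal(f/Q) is one of the 16 transitive subgroups 6T1, ..., 6T16 of S_6. The discriminant of f is 746496000000 = 864000^2, a perfect square, so G is contained in A_6. The transitive groups of degree 6 contained in A_6 are: A_4 (6T4, order 12), S_4 (6T7, order 24), (C_3 x C_3) : C_4 (6T10, order 36), PSL(2,5) (6T12, order 60), A_6 (6T15, order 360). By Dedekind's theorem, for a prime p not dividing disc(f) the degrees of the irreducible factors of f mod p form the cycle type of an element of G. Factoring f modulo the 6 such primes p <= 23 (skipping 2, 3, 5, which divide the discriminant), each new pattern first appears at: mod 7: f = (x + 2)(x^5 + 4x^3 + 2x + 4), pattern 5+1; mod 23: f = (x)(x + 9)(x + 14)(x^3 + 11x^2 + 3x + 18), pattern 3+1+1+1. No other pattern occurs in this range, so the set of observed cycle types is {5+1, 3+1+1+1}. Among the candidates above, the only group containing elements of all these cycle types is A_6 (6T15) — each of A_4 (6T4), S_4 (6T7), (C_3 x C_3) : C_4 (6T10), PSL(2,5) (6T12) lacks at least one of them. Hence G = A_6 (6T15), of order 360.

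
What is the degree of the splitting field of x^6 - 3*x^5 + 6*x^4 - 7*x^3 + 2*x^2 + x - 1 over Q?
24

The degree of the splitting field over Q equals the order of the Galois group, so first determine the group. The polynomial f is an irreducible sextic over Q, so G = Gal(f/Q) is one of the 16 transitive subgroups 6T1, ..., 6T16 of S_6. The discriminant of f is 810448, which is not a perfect square, so G is not contained in A_6. The transitive groups of degree 6 not contained in A_6 are: C_6 (6T1, order 6), S_3 (6T2, order 6), D_6 (6T3, order 12), C_3 x S_3 (6T5, order 18), A_4 x C_2 (6T6, order 24), S_4 (6T8, order 24), S_3 x S_3 (6T9, order 36), S_4 x C_2 (6T11, order 48), (S_3 x S_3) : C_2 (6T13, order 72), PGL(2,5) (6T14, order 120), S_6 (6T16, order 720). By Dedekind's theorem, for a prime p not dividing disc(f) the degrees of the irreducible factors of f mod p form the cycle type of an element of G. Factoring f modulo the 22 such primes p <= 89 (skipping 2, 37, which divide the discriminant), each new pattern first appears at: mod 3: f = (x^3 + x^2 + x + 2)(x^3 + 2x^2 + 1), pattern 3+3; mod 5: f = (x^2 + 3)(x^2 + 3x + 4)(x^2 + 4x + 2), pattern 2+2+2; mod 17: f = (x + 1)(x + 15)(x^4 + 15x^3 + 6x^2 + 12x + 9), pattern 4+1+1; mod 67: f = (x + 4)(x + 62)(x^2 + 66x + 40)(x^2 + 66x + 50), pattern 2+2+1+1. No other pattern occurs in this range, so the set of observed cycle types is {3+3, 2+2+2, 4+1+1, 2+2+1+1}. The candidates containing elements of all these cycle types are S_4 (6T8) of order 24, S_4 x C_2 (6T11) of order 48, PGL(2,5) (6T14) of order 120, S_6 (6T16) of order 720; the others are excluded. The observed types are precisely the cycle types that occur in S_4 (6T8) (apart from the identity). Each of the other remaining candidates has further cycle types, and by the Chebotarev density theorem the matching factorization patterns would occur for a proportion of primes equal to their share of the group: S_4 x C_2 (6T11) additionally contains elements of type 6, 4+2, 2+1+1+1+1 (17 of its 48 elements, about 35% of primes); PGL(2,5) (6T14) additionally contains elements of type 6, 5+1 (44 of its 120 elements, about 37% of primes); S_6 (6T16) additionally contains elements of type 6, 5+1, 4+2, 3+2+1, 3+1+1+1, 2+1+1+1+1 (529 of its 720 elements, about 73% of primes). None of the 22 primes tested shows any such pattern (for each of these groups the chance of that is below 10^-4), which rules them out. Hence G = S_4 (6T8), of order 24. The Galois group S_4 (6T8) has order 24, so the splitting field has degree 24 over Q.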